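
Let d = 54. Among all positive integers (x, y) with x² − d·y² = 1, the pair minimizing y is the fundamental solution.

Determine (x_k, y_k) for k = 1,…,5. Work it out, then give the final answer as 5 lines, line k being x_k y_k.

√54 → a₀=7, period (2,1,6,1,2,14); ℓ=6 even so k=5
a_0=7:  p_0=7·1+0=7,  q_0=7·0+1=1
a_1=2:  p_1=2·7+1=15,  q_1=2·1+0=2
a_2=1:  p_2=1·15+7=22,  q_2=1·2+1=3
a_3=6:  p_3=6·22+15=147,  q_3=6·3+2=20
a_4=1:  p_4=1·147+22=169,  q_4=1·20+3=23
a_5=2:  p_5=2·169+147=485,  q_5=2·23+20=66
→ (485, 66).  Check: 485²=235225, 54·66²=235224, difference 1.
n=2: (485,66)∘(485,66) = (485·485+54·66·66, 485·66+66·485) = (470449,64020)
n=3: (470449,64020)∘(485,66) = (485·470449+54·66·64020, 485·64020+66·470449) = (456335045,62099334)
n=4: (456335045,62099334)∘(485,66) = (485·456335045+54·66·62099334, 485·62099334+66·456335045) = (442644523201,60236289960)
n=5: (442644523201,60236289960)∘(485,66) = (485·442644523201+54·66·60236289960, 485·60236289960+66·442644523201) = (429364731169925,58429139161866)

485 66
470449 64020
456335045 62099334
442644523201 60236289960
429364731169925 58429139161866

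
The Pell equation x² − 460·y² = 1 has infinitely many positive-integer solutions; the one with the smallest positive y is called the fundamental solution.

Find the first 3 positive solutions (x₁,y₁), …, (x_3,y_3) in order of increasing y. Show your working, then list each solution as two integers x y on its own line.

2535751 118230
12860066268001 599603681460
65219851798297071751 3040891269731634690

√460 → a₀=21, period (2,4,3,1,2,10,2,1,3,4,2,42); ℓ=12 even so k=11
k=0  a_k=21  p_k/q_k = 21/1
k=1  a_k=2  p_k/q_k = 43/2
k=2  a_k=4  p_k/q_k = 193/9
…
k=4  a_k=1  p_k/q_k = 815/38
…
k=7  a_k=2  p_k/q_k = 48922/2281
k=8  a_k=1  p_k/q_k = 72257/3369
…
k=10  a_k=4  p_k/q_k = 1135029/52921
k=11  a_k=2  p_k/q_k = 2535751/118230
fundamental: x₁=2535751, y₁=118230  (since 6430033134001 − 460·13978332900 = 1)
n=2: (2535751,118230)∘(2535751,118230) = (2535751·2535751+460·118230·118230, 2535751·118230+118230·2535751) = (12860066268001,599603681460)
n=3: (12860066268001,599603681460)∘(2535751,118230) = (2535751·12860066268001+460·118230·599603681460, 2535751·599603681460+118230·12860066268001) = (65219851798297071751,3040891269731634690)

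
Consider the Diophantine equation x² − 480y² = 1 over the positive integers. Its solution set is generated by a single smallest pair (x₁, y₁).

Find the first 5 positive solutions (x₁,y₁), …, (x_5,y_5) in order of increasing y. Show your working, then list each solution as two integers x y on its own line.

d=480: √d = [21; 1,9,1,42] (ℓ=4, even), read p_3/q_3
a_0=21:  p_0=21·1+0=21,  q_0=21·0+1=1
…
a_2=9:  p_2=9·22+21=219,  q_2=9·1+1=10
a_3=1:  p_3=1·219+22=241,  q_3=1·10+1=11
fundamental: x₁=241, y₁=11  (since 58081 − 480·121 = 1)
(241+11√480)^2 = 116161 + 5302√480
(241+11√480)^3 = 55989361 + 2555553√480
(241+11√480)^4 = 26986755841 + 1231771244√480
(241+11√480)^5 = 13007560326001 + 593711184055√480

241 11
116161 5302
55989361 2555553
26986755841 1231771244
13007560326001 593711184055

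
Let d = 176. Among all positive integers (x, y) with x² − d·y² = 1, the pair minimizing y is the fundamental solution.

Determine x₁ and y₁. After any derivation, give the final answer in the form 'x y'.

199 15

[13; 3,1,3,26] for √176; ℓ=4 ⇒ convergent index 3
step 0: (13, 1)  from 13·(1,0) + (0,1)
…
step 2: (53, 4)  from 1·(40,3) + (13,1)
step 3: (199, 15)  from 3·(53,4) + (40,3)
(x₁, y₁) = (199, 15);  199² − 176·15² = 1 ✓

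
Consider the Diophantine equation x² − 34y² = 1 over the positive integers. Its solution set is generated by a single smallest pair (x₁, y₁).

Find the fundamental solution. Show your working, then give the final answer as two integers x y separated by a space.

35 6

√34 → a₀=5, period (1,4,1,10); ℓ=4 even so k=3
k=0  a_k=5  p_k/q_k = 5/1
…
k=2  a_k=4  p_k/q_k = 29/5
k=3  a_k=1  p_k/q_k = 35/6
→ (35, 6).  Check: 35²=1225, 34·6²=1224, difference 1.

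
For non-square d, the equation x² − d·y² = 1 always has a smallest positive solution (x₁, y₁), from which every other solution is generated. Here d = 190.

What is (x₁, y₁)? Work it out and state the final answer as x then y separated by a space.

√190 = [13; 1,3,1,1,1,…,3,1,26, …], period ℓ=14 (even) → k=13
k=0  a_k=13  p_k/q_k = 13/1
…
k=2  a_k=3  p_k/q_k = 55/4
…
k=4  a_k=1  p_k/q_k = 124/9
…
k=6  a_k=2  p_k/q_k = 510/37
…
k=10  a_k=1  p_k/q_k = 7085/514
k=11  a_k=1  p_k/q_k = 11234/815
k=12  a_k=3  p_k/q_k = 40787/2959
k=13  a_k=1  p_k/q_k = 52021/3774
fundamental: x₁=52021, y₁=3774  (since 2706184441 − 190·14243076 = 1)

52021 3774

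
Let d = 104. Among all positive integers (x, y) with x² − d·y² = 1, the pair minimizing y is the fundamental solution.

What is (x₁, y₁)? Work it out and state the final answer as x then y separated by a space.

d=104: √d = [10; 5,20] (ℓ=2, even), read p_1/q_1
a_0=10:  p_0=10·1+0=10,  q_0=10·0+1=1
a_1=5:  p_1=5·10+1=51,  q_1=5·1+0=5
fundamental: x₁=51, y₁=5  (since 2601 − 104·25 = 1)

51 5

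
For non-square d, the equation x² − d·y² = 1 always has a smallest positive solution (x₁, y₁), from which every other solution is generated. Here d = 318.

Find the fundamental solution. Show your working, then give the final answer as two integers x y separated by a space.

107 6

d=318: √d = [17; 1,4,1,34] (ℓ=4, even), read p_3/q_3
a_0=17:  p_0=17·1+0=17,  q_0=17·0+1=1
a_1=1:  p_1=1·17+1=18,  q_1=1·1+0=1
a_2=4:  p_2=4·18+17=89,  q_2=4·1+1=5
a_3=1:  p_3=1·89+18=107,  q_3=1·5+1=6
→ (107, 6).  Check: 107²=11449, 318·6²=11448, difference 1.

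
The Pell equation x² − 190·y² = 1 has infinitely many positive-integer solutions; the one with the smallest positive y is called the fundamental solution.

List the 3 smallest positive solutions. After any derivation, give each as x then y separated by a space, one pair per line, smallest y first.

√190 → a₀=13, period (1,3,1,1,1,…,3,1,26); ℓ=14 even so k=13
i=0: a=13 ⇒ p=13, q=1
…
i=2: a=3 ⇒ p=55, q=4
…
i=4: a=1 ⇒ p=124, q=9
i=5: a=1 ⇒ p=193, q=14
i=6: a=2 ⇒ p=510, q=37
i=7: a=2 ⇒ p=1213, q=88
i=8: a=2 ⇒ p=2936, q=213
i=9: a=1 ⇒ p=4149, q=301
i=10: a=1 ⇒ p=7085, q=514
…
i=12: a=3 ⇒ p=40787, q=2959
i=13: a=1 ⇒ p=52021, q=3774
fundamental: x₁=52021, y₁=3774  (since 2706184441 − 190·14243076 = 1)
(x_2, y_2) = (52021·52021 + 190·3774·3774, 52021·3774 + 3774·52021) = (5412368881, 392654508)
(x_3, y_3) = (52021·5412368881 + 190·3774·392654508, 52021·392654508 + 3774·5412368881) = (563113683064981, 40852560317562)

52021 3774
5412368881 392654508
563113683064981 40852560317562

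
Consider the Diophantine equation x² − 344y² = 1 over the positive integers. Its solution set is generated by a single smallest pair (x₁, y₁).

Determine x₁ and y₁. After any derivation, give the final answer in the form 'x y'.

[18; 1,1,4,1,3,1,4,1,1,36] for √344; ℓ=10 ⇒ convergent index 9
i=0: a=18 ⇒ p=18, q=1
…
i=2: a=1 ⇒ p=37, q=2
i=3: a=4 ⇒ p=167, q=9
i=4: a=1 ⇒ p=204, q=11
i=5: a=3 ⇒ p=779, q=42
i=6: a=1 ⇒ p=983, q=53
i=7: a=4 ⇒ p=4711, q=254
i=8: a=1 ⇒ p=5694, q=307
i=9: a=1 ⇒ p=10405, q=561
fundamental: x₁=10405, y₁=561  (since 108264025 − 344·314721 = 1)

10405 561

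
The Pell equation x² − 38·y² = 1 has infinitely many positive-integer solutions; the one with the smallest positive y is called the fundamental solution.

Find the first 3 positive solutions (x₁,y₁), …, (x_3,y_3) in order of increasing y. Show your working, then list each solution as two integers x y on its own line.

37 6
2737 444
202501 32850

[6; 6,12] for √38; ℓ=2 ⇒ convergent index 1
k=0  a_k=6  p_k/q_k = 6/1
k=1  a_k=6  p_k/q_k = 37/6
fundamental: x₁=37, y₁=6  (since 1369 − 38·36 = 1)
(x_2, y_2) = (37·37 + 38·6·6, 37·6 + 6·37) = (2737, 444)
(x_3, y_3) = (37·2737 + 38·6·444, 37·444 + 6·2737) = (202501, 32850)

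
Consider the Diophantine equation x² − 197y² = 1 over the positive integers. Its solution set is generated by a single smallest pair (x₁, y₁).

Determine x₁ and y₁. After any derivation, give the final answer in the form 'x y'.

393 28

√197 = [14; 28, …], period ℓ=1 (odd) → k=1
i=0: a=14 ⇒ p=14, q=1
i=1: a=28 ⇒ p=393, q=28
fundamental: x₁=393, y₁=28  (since 154449 − 197·784 = 1)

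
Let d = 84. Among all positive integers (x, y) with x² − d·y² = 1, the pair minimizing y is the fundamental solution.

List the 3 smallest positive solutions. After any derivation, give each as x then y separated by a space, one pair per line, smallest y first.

55 6
6049 660
665335 72594

d=84: √d = [9; 6,18] (ℓ=2, even), read p_1/q_1
a_0=9:  p_0=9·1+0=9,  q_0=9·0+1=1
a_1=6:  p_1=6·9+1=55,  q_1=6·1+0=6
fundamental: x₁=55, y₁=6  (since 3025 − 84·36 = 1)
(55+6√84)^2 = 6049 + 660√84
(55+6√84)^3 = 665335 + 72594√84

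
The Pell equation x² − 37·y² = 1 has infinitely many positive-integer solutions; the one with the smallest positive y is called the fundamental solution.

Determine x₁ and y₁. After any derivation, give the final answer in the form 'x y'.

73 12

√37 → a₀=6, period (12); ℓ=1 odd so k=1
k=0  a_k=6  p_k/q_k = 6/1
k=1  a_k=12  p_k/q_k = 73/12
fundamental: x₁=73, y₁=12  (since 5329 − 37·144 = 1)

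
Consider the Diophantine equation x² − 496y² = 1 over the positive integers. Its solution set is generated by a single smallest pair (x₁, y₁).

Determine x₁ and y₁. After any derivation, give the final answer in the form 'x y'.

√496 → a₀=22, period (3,1,2,4,1,…,1,3,44); ℓ=16 even so k=15
k=0  a_k=22  p_k/q_k = 22/1
k=1  a_k=3  p_k/q_k = 67/3
k=2  a_k=1  p_k/q_k = 89/4
k=3  a_k=2  p_k/q_k = 245/11
…
k=6  a_k=1  p_k/q_k = 2383/107
k=7  a_k=2  p_k/q_k = 6080/273
…
k=9  a_k=2  p_k/q_k = 35166/1579
…
k=11  a_k=1  p_k/q_k = 84875/3811
k=12  a_k=4  p_k/q_k = 389209/17476
k=13  a_k=2  p_k/q_k = 863293/38763
k=14  a_k=1  p_k/q_k = 1252502/56239
k=15  a_k=3  p_k/q_k = 4620799/207480
→ (4620799, 207480).  Check: 4620799²=21351783398401, 496·207480²=21351783398400, difference 1.

4620799 207480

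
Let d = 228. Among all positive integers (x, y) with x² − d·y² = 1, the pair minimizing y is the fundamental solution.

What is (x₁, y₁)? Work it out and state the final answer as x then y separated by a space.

151 10

d=228: √d = [15; 10,30] (ℓ=2, even), read p_1/q_1
step 0: (15, 1)  from 15·(1,0) + (0,1)
step 1: (151, 10)  from 10·(15,1) + (1,0)
(x₁, y₁) = (151, 10);  151² − 228·10² = 1 ✓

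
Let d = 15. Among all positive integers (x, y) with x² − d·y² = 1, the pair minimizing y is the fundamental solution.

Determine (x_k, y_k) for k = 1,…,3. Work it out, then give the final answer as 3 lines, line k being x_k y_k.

4 1
31 8
244 63

√15 → a₀=3, period (1,6); ℓ=2 even so k=1
k=0  a_k=3  p_k/q_k = 3/1
k=1  a_k=1  p_k/q_k = 4/1
(x₁, y₁) = (4, 1);  4² − 15·1² = 1 ✓
(4+1√15)^2 = 31 + 8√15
(4+1√15)^3 = 244 + 63√15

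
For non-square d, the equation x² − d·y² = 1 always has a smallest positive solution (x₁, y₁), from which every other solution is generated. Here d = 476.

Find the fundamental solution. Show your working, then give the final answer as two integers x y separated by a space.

28799 1320

[21; 1,4,2,10,2,4,1,42] for √476; ℓ=8 ⇒ convergent index 7
a_0=21:  p_0=21·1+0=21,  q_0=21·0+1=1
…
a_5=2:  p_5=2·2509+240=5258,  q_5=2·115+11=241
a_6=4:  p_6=4·5258+2509=23541,  q_6=4·241+115=1079
a_7=1:  p_7=1·23541+5258=28799,  q_7=1·1079+241=1320
→ (28799, 1320).  Check: 28799²=829382401, 476·1320²=829382400, difference 1.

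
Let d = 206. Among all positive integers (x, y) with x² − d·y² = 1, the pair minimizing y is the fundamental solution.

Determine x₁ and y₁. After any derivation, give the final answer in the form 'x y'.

59535 4148

√206 → a₀=14, period (2,1,5,14,5,1,2,28); ℓ=8 even so k=7
a_0=14:  p_0=14·1+0=14,  q_0=14·0+1=1
a_1=2:  p_1=2·14+1=29,  q_1=2·1+0=2
a_2=1:  p_2=1·29+14=43,  q_2=1·2+1=3
…
a_6=1:  p_6=1·17539+3459=20998,  q_6=1·1222+241=1463
a_7=2:  p_7=2·20998+17539=59535,  q_7=2·1463+1222=4148
(x₁, y₁) = (59535, 4148);  59535² − 206·4148² = 1 ✓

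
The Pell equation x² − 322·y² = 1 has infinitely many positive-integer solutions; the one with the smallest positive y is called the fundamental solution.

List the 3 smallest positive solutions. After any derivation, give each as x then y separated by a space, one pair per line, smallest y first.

323 18
208657 11628
134792099 7511670

d=322: √d = [17; 1,16,1,34] (ℓ=4, even), read p_3/q_3
i=0: a=17 ⇒ p=17, q=1
i=1: a=1 ⇒ p=18, q=1
i=2: a=16 ⇒ p=305, q=17
i=3: a=1 ⇒ p=323, q=18
(x₁, y₁) = (323, 18);  323² − 322·18² = 1 ✓
n=2: (323,18)∘(323,18) = (323·323+322·18·18, 323·18+18·323) = (208657,11628)
n=3: (208657,11628)∘(323,18) = (323·208657+322·18·11628, 323·11628+18·208657) = (134792099,7511670)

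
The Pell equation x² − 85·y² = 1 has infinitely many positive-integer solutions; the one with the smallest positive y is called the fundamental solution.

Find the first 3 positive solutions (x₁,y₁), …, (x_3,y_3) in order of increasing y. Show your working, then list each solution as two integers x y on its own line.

285769 30996
163327842721 17715391848
93348068572789129 10125019625991228

d=85: √d = [9; 4,1,1,4,18] (ℓ=5, odd), read p_9/q_9
i=0: a=9 ⇒ p=9, q=1
…
i=2: a=1 ⇒ p=46, q=5
i=3: a=1 ⇒ p=83, q=9
…
i=6: a=4 ⇒ p=27926, q=3029
…
i=8: a=1 ⇒ p=62739, q=6805
i=9: a=4 ⇒ p=285769, q=30996
(x₁, y₁) = (285769, 30996);  285769² − 85·30996² = 1 ✓
(285769+30996√85)^2 = 163327842721 + 17715391848√85
(285769+30996√85)^3 = 93348068572789129 + 10125019625991228√85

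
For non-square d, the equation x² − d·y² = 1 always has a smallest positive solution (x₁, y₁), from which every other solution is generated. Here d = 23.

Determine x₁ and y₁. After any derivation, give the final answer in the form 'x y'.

√23 = [4; 1,3,1,8, …], period ℓ=4 (even) → k=3
k=0  a_k=4  p_k/q_k = 4/1
…
k=2  a_k=3  p_k/q_k = 19/4
k=3  a_k=1  p_k/q_k = 24/5
fundamental: x₁=24, y₁=5  (since 576 − 23·25 = 1)

24 5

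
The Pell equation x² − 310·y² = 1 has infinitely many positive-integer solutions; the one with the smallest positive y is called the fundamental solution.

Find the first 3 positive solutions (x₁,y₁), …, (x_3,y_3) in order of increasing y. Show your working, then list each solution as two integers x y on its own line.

[17; 1,1,1,1,5,…,1,1,34] for √310; ℓ=16 ⇒ convergent index 15
k=0  a_k=17  p_k/q_k = 17/1
k=1  a_k=1  p_k/q_k = 18/1
…
k=4  a_k=1  p_k/q_k = 88/5
…
k=6  a_k=3  p_k/q_k = 1567/89
…
k=9  a_k=1  p_k/q_k = 7747/440
…
k=14  a_k=1  p_k/q_k = 515017/29251
k=15  a_k=1  p_k/q_k = 848719/48204
(x₁, y₁) = (848719, 48204);  848719² − 310·48204² = 1 ✓
n=2: (848719,48204)∘(848719,48204) = (848719·848719+310·48204·48204, 848719·48204+48204·848719) = (1440647881921,81823301352)
n=3: (1440647881921,81823301352)∘(848719,48204) = (848719·1440647881921+310·48204·81823301352, 848719·81823301352+48204·1440647881921) = (2445410459391369679,138889981000287972)

848719 48204
1440647881921 81823301352
2445410459391369679 138889981000287972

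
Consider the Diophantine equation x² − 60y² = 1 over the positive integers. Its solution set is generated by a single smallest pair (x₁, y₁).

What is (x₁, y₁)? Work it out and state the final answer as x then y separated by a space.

√60 = [7; 1,2,1,14, …], period ℓ=4 (even) → k=3
a_0=7:  p_0=7·1+0=7,  q_0=7·0+1=1
a_1=1:  p_1=1·7+1=8,  q_1=1·1+0=1
a_2=2:  p_2=2·8+7=23,  q_2=2·1+1=3
a_3=1:  p_3=1·23+8=31,  q_3=1·3+1=4
(x₁, y₁) = (31, 4);  31² − 60·4² = 1 ✓

31 4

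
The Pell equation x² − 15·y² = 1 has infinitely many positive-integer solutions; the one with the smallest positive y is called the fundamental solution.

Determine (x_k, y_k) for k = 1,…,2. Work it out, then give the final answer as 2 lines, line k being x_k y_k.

4 1
31 8

[3; 1,6] for √15; ℓ=2 ⇒ convergent index 1
step 0: (3, 1)  from 3·(1,0) + (0,1)
step 1: (4, 1)  from 1·(3,1) + (1,0)
→ (4, 1).  Check: 4²=16, 15·1²=15, difference 1.
(x_2, y_2) = (4·4 + 15·1·1, 4·1 + 1·4) = (31, 8)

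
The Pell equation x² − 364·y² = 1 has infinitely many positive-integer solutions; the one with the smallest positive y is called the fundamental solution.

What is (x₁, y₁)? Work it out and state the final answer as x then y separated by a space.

[19; 12,1,2,3,1,8,1,3,2,1,12,38] for √364; ℓ=12 ⇒ convergent index 11
i=0: a=19 ⇒ p=19, q=1
i=1: a=12 ⇒ p=229, q=12
…
i=5: a=1 ⇒ p=3148, q=165
i=6: a=8 ⇒ p=27607, q=1447
…
i=8: a=3 ⇒ p=119872, q=6283
…
i=10: a=1 ⇒ p=390371, q=20461
i=11: a=12 ⇒ p=4954951, q=259710
(x₁, y₁) = (4954951, 259710);  4954951² − 364·259710² = 1 ✓

4954951 259710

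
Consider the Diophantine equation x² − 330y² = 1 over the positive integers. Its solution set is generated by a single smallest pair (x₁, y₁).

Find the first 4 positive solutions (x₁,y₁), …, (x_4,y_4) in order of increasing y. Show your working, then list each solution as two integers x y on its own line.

√330 = [18; 6,36, …], period ℓ=2 (even) → k=1
step 0: (18, 1)  from 18·(1,0) + (0,1)
step 1: (109, 6)  from 6·(18,1) + (1,0)
→ (109, 6).  Check: 109²=11881, 330·6²=11880, difference 1.
k=2:  x_2 = 109·109+330·6·6 = 23761,  y_2 = 109·6+6·109 = 1308
k=3:  x_3 = 109·23761+330·6·1308 = 5179789,  y_3 = 109·1308+6·23761 = 285138
k=4:  x_4 = 109·5179789+330·6·285138 = 1129170241,  y_4 = 109·285138+6·5179789 = 62158776

109 6
23761 1308
5179789 285138
1129170241 62158776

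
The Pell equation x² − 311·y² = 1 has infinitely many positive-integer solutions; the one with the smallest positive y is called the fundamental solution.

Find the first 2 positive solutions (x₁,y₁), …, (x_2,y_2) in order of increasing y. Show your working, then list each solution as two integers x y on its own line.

16883880 957397
570130807708799 32329152120720

√311 → a₀=17, period (1,1,1,2,1,…,1,1,34); ℓ=16 even so k=15
i=0: a=17 ⇒ p=17, q=1
i=1: a=1 ⇒ p=18, q=1
i=2: a=1 ⇒ p=35, q=2
i=3: a=1 ⇒ p=53, q=3
…
i=5: a=1 ⇒ p=194, q=11
…
i=8: a=17 ⇒ p=71158, q=4035
…
i=13: a=1 ⇒ p=6159373, q=349266
i=14: a=1 ⇒ p=10724507, q=608131
i=15: a=1 ⇒ p=16883880, q=957397
fundamental: x₁=16883880, y₁=957397  (since 285065403854400 − 311·916609015609 = 1)
n=2: (16883880,957397)∘(16883880,957397) = (16883880·16883880+311·957397·957397, 16883880·957397+957397·16883880) = (570130807708799,32329152120720)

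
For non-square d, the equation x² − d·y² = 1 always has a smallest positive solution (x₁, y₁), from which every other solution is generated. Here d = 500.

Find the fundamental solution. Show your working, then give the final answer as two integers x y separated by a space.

[22; 2,1,3,2,1,…,1,2,44] for √500; ℓ=14 ⇒ convergent index 13
a_0=22:  p_0=22·1+0=22,  q_0=22·0+1=1
…
a_3=3:  p_3=3·67+45=246,  q_3=3·3+2=11
…
a_5=1:  p_5=1·559+246=805,  q_5=1·25+11=36
…
a_8=1:  p_8=1·14445+1364=15809,  q_8=1·646+61=707
a_9=1:  p_9=1·15809+14445=30254,  q_9=1·707+646=1353
a_10=2:  p_10=2·30254+15809=76317,  q_10=2·1353+707=3413
…
a_12=1:  p_12=1·259205+76317=335522,  q_12=1·11592+3413=15005
a_13=2:  p_13=2·335522+259205=930249,  q_13=2·15005+11592=41602
→ (930249, 41602).  Check: 930249²=865363202001, 500·41602²=865363202000, difference 1.

930249 41602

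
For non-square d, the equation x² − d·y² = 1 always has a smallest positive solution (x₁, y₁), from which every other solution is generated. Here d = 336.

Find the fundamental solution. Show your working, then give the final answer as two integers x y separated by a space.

√336 → a₀=18, period (3,36); ℓ=2 even so k=1
k=0  a_k=18  p_k/q_k = 18/1
k=1  a_k=3  p_k/q_k = 55/3
→ (55, 3).  Check: 55²=3025, 336·3²=3024, difference 1.

55 3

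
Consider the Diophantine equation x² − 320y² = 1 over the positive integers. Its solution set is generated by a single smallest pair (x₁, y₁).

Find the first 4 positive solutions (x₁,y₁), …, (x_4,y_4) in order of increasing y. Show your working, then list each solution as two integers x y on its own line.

161 9
51841 2898
16692641 933147
5374978561 300470436

√320 = [17; 1,7,1,34, …], period ℓ=4 (even) → k=3
k=0  a_k=17  p_k/q_k = 17/1
k=1  a_k=1  p_k/q_k = 18/1
k=2  a_k=7  p_k/q_k = 143/8
k=3  a_k=1  p_k/q_k = 161/9
fundamental: x₁=161, y₁=9  (since 25921 − 320·81 = 1)
(x_2, y_2) = (161·161 + 320·9·9, 161·9 + 9·161) = (51841, 2898)
(x_3, y_3) = (161·51841 + 320·9·2898, 161·2898 + 9·51841) = (16692641, 933147)
(x_4, y_4) = (161·16692641 + 320·9·933147, 161·933147 + 9·16692641) = (5374978561, 300470436)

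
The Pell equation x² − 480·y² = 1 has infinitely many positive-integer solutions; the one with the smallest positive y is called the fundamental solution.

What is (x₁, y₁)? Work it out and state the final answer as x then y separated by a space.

241 11

√480 = [21; 1,9,1,42, …], period ℓ=4 (even) → k=3
a_0=21:  p_0=21·1+0=21,  q_0=21·0+1=1
a_1=1:  p_1=1·21+1=22,  q_1=1·1+0=1
a_2=9:  p_2=9·22+21=219,  q_2=9·1+1=10
a_3=1:  p_3=1·219+22=241,  q_3=1·10+1=11
(x₁, y₁) = (241, 11);  241² − 480·11² = 1 ✓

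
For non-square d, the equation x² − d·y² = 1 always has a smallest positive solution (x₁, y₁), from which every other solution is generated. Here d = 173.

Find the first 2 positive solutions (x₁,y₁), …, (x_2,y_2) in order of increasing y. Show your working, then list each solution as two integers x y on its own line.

d=173: √d = [13; 6,1,1,6,26] (ℓ=5, odd), read p_9/q_9
a_0=13:  p_0=13·1+0=13,  q_0=13·0+1=1
a_1=6:  p_1=6·13+1=79,  q_1=6·1+0=6
a_2=1:  p_2=1·79+13=92,  q_2=1·6+1=7
a_3=1:  p_3=1·92+79=171,  q_3=1·7+6=13
a_4=6:  p_4=6·171+92=1118,  q_4=6·13+7=85
a_5=26:  p_5=26·1118+171=29239,  q_5=26·85+13=2223
…
a_7=1:  p_7=1·176552+29239=205791,  q_7=1·13423+2223=15646
a_8=1:  p_8=1·205791+176552=382343,  q_8=1·15646+13423=29069
a_9=6:  p_9=6·382343+205791=2499849,  q_9=6·29069+15646=190060
→ (2499849, 190060).  Check: 2499849²=6249245022801, 173·190060²=6249245022800, difference 1.
(x_2, y_2) = (2499849·2499849 + 173·190060·190060, 2499849·190060 + 190060·2499849) = (12498490045601, 950242601880)

2499849 190060
12498490045601 950242601880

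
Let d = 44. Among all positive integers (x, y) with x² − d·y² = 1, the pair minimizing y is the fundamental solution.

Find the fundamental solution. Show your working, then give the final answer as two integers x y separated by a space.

199 30

[6; 1,1,1,2,1,1,1,12] for √44; ℓ=8 ⇒ convergent index 7
i=0: a=6 ⇒ p=6, q=1
i=1: a=1 ⇒ p=7, q=1
…
i=3: a=1 ⇒ p=20, q=3
…
i=5: a=1 ⇒ p=73, q=11
i=6: a=1 ⇒ p=126, q=19
i=7: a=1 ⇒ p=199, q=30
fundamental: x₁=199, y₁=30  (since 39601 − 44·900 = 1)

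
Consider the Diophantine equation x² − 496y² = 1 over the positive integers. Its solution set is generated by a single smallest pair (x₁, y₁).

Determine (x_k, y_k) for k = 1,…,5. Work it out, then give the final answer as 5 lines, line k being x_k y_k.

[22; 3,1,2,4,1,…,1,3,44] for √496; ℓ=16 ⇒ convergent index 15
k=0  a_k=22  p_k/q_k = 22/1
…
k=2  a_k=1  p_k/q_k = 89/4
k=3  a_k=2  p_k/q_k = 245/11
k=4  a_k=4  p_k/q_k = 1069/48
k=5  a_k=1  p_k/q_k = 1314/59
k=6  a_k=1  p_k/q_k = 2383/107
k=7  a_k=2  p_k/q_k = 6080/273
…
k=11  a_k=1  p_k/q_k = 84875/3811
k=12  a_k=4  p_k/q_k = 389209/17476
…
k=14  a_k=1  p_k/q_k = 1252502/56239
k=15  a_k=3  p_k/q_k = 4620799/207480
fundamental: x₁=4620799, y₁=207480  (since 21351783398401 − 496·43047950400 = 1)
(4620799+207480√496)^2 = 42703566796801 + 1917446753040√496
(4620799+207480√496)^3 = 394649197502177907199 + 17720272078000750440√496
(4620799+207480√496)^4 = 3647189234337689639247667201 + 163763630995505661818050080√496
(4620799+207480√496)^5 = 33705856733676329245494460531519999 + 1513437644680785412974289982477400√496

4620799 207480
42703566796801 1917446753040
394649197502177907199 17720272078000750440
3647189234337689639247667201 163763630995505661818050080
33705856733676329245494460531519999 1513437644680785412974289982477400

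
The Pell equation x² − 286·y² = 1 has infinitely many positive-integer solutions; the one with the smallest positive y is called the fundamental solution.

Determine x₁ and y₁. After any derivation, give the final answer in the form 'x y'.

√286 → a₀=16, period (1,10,3,3,2,3,3,10,1,32); ℓ=10 even so k=9
i=0: a=16 ⇒ p=16, q=1
i=1: a=1 ⇒ p=17, q=1
…
i=3: a=3 ⇒ p=575, q=34
…
i=7: a=3 ⇒ p=49703, q=2939
i=8: a=10 ⇒ p=512132, q=30283
i=9: a=1 ⇒ p=561835, q=33222
→ (561835, 33222).  Check: 561835²=315658567225, 286·33222²=315658567224, difference 1.

561835 33222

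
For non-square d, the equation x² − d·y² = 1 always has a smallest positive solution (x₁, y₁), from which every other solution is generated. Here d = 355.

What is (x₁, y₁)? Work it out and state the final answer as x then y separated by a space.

954809 50676

√355 = [18; 1,5,3,3,1,6,1,3,3,5,1,36, …], period ℓ=12 (even) → k=11
i=0: a=18 ⇒ p=18, q=1
i=1: a=1 ⇒ p=19, q=1
i=2: a=5 ⇒ p=113, q=6
i=3: a=3 ⇒ p=358, q=19
i=4: a=3 ⇒ p=1187, q=63
i=5: a=1 ⇒ p=1545, q=82
i=6: a=6 ⇒ p=10457, q=555
i=7: a=1 ⇒ p=12002, q=637
i=8: a=3 ⇒ p=46463, q=2466
i=9: a=3 ⇒ p=151391, q=8035
i=10: a=5 ⇒ p=803418, q=42641
i=11: a=1 ⇒ p=954809, q=50676
(x₁, y₁) = (954809, 50676);  954809² − 355·50676² = 1 ✓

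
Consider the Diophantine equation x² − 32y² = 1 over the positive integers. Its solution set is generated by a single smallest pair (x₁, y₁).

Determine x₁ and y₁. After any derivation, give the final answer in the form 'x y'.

17 3

√32 → a₀=5, period (1,1,1,10); ℓ=4 even so k=3
a_0=5:  p_0=5·1+0=5,  q_0=5·0+1=1
a_1=1:  p_1=1·5+1=6,  q_1=1·1+0=1
a_2=1:  p_2=1·6+5=11,  q_2=1·1+1=2
a_3=1:  p_3=1·11+6=17,  q_3=1·2+1=3
→ (17, 3).  Check: 17²=289, 32·3²=288, difference 1.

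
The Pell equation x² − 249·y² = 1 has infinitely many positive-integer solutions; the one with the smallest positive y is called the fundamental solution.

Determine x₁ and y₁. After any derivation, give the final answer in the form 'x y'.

√249 = [15; 1,3,1,1,5,…,3,1,30, …], period ℓ=16 (even) → k=15
k=0  a_k=15  p_k/q_k = 15/1
…
k=2  a_k=3  p_k/q_k = 63/4
k=3  a_k=1  p_k/q_k = 79/5
…
k=6  a_k=1  p_k/q_k = 931/59
…
k=8  a_k=10  p_k/q_k = 36751/2329
…
k=13  a_k=1  p_k/q_k = 1884116/119401
k=14  a_k=3  p_k/q_k = 6669699/422675
k=15  a_k=1  p_k/q_k = 8553815/542076
(x₁, y₁) = (8553815, 542076);  8553815² − 249·542076² = 1 ✓

8553815 542076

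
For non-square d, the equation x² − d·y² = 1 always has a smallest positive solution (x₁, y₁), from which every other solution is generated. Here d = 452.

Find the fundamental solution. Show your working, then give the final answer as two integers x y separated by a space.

√452 → a₀=21, period (3,1,5,3,10,3,5,1,3,42); ℓ=10 even so k=9
k=0  a_k=21  p_k/q_k = 21/1
k=1  a_k=3  p_k/q_k = 64/3
k=2  a_k=1  p_k/q_k = 85/4
k=3  a_k=5  p_k/q_k = 489/23
k=4  a_k=3  p_k/q_k = 1552/73
k=5  a_k=10  p_k/q_k = 16009/753
…
k=8  a_k=1  p_k/q_k = 313483/14745
k=9  a_k=3  p_k/q_k = 1204353/56648
→ (1204353, 56648).  Check: 1204353²=1450466148609, 452·56648²=1450466148608, difference 1.

1204353 56648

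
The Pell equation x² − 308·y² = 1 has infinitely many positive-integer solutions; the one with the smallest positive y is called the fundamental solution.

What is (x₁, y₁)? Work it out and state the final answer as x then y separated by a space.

351 20

d=308: √d = [17; 1,1,4,1,1,34] (ℓ=6, even), read p_5/q_5
k=0  a_k=17  p_k/q_k = 17/1
…
k=4  a_k=1  p_k/q_k = 193/11
k=5  a_k=1  p_k/q_k = 351/20
(x₁, y₁) = (351, 20);  351² − 308·20² = 1 ✓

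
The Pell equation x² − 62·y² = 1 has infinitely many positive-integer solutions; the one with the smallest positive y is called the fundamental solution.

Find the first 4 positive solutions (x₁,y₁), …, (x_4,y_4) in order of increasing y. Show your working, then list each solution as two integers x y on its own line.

√62 = [7; 1,6,1,14, …], period ℓ=4 (even) → k=3
k=0  a_k=7  p_k/q_k = 7/1
…
k=2  a_k=6  p_k/q_k = 55/7
k=3  a_k=1  p_k/q_k = 63/8
(x₁, y₁) = (63, 8);  63² − 62·8² = 1 ✓
(x_2, y_2) = (63·63 + 62·8·8, 63·8 + 8·63) = (7937, 1008)
(x_3, y_3) = (63·7937 + 62·8·1008, 63·1008 + 8·7937) = (999999, 127000)
(x_4, y_4) = (63·999999 + 62·8·127000, 63·127000 + 8·999999) = (125991937, 16000992)

63 8
7937 1008
999999 127000
125991937 16000992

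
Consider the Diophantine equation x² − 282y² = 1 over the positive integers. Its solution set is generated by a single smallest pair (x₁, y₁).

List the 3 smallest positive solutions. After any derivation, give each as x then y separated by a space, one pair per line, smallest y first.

d=282: √d = [16; 1,3,1,4,1,3,1,32] (ℓ=8, even), read p_7/q_7
k=0  a_k=16  p_k/q_k = 16/1
k=1  a_k=1  p_k/q_k = 17/1
k=2  a_k=3  p_k/q_k = 67/4
…
k=4  a_k=4  p_k/q_k = 403/24
k=5  a_k=1  p_k/q_k = 487/29
k=6  a_k=3  p_k/q_k = 1864/111
k=7  a_k=1  p_k/q_k = 2351/140
fundamental: x₁=2351, y₁=140  (since 5527201 − 282·19600 = 1)
k=2:  x_2 = 2351·2351+282·140·140 = 11054401,  y_2 = 2351·140+140·2351 = 658280
k=3:  x_3 = 2351·11054401+282·140·658280 = 51977791151,  y_3 = 2351·658280+140·11054401 = 3095232420

2351 140
11054401 658280
51977791151 3095232420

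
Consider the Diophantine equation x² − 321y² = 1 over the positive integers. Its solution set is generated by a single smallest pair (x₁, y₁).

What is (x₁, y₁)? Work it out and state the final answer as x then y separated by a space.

d=321: √d = [17; 1,10,1,34] (ℓ=4, even), read p_3/q_3
step 0: (17, 1)  from 17·(1,0) + (0,1)
step 1: (18, 1)  from 1·(17,1) + (1,0)
step 2: (197, 11)  from 10·(18,1) + (17,1)
step 3: (215, 12)  from 1·(197,11) + (18,1)
(x₁, y₁) = (215, 12);  215² − 321·12² = 1 ✓

215 12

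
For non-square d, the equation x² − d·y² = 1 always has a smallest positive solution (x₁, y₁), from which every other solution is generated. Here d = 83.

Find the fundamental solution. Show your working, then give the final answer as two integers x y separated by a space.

82 9

√83 → a₀=9, period (9,18); ℓ=2 even so k=1
a_0=9:  p_0=9·1+0=9,  q_0=9·0+1=1
a_1=9:  p_1=9·9+1=82,  q_1=9·1+0=9
(x₁, y₁) = (82, 9);  82² − 83·9² = 1 ✓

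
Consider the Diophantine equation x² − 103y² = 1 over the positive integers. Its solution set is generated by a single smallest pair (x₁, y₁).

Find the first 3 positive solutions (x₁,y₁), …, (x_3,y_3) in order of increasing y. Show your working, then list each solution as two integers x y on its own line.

227528 22419
103537981567 10201900464
47115579739725224 4642436017523565

√103 → a₀=10, period (6,1,2,1,1,9,1,1,2,1,6,20); ℓ=12 even so k=11
i=0: a=10 ⇒ p=10, q=1
…
i=4: a=1 ⇒ p=274, q=27
…
i=7: a=1 ⇒ p=5044, q=497
i=8: a=1 ⇒ p=9611, q=947
i=9: a=2 ⇒ p=24266, q=2391
i=10: a=1 ⇒ p=33877, q=3338
i=11: a=6 ⇒ p=227528, q=22419
(x₁, y₁) = (227528, 22419);  227528² − 103·22419² = 1 ✓
(x_2, y_2) = (227528·227528 + 103·22419·22419, 227528·22419 + 22419·227528) = (103537981567, 10201900464)
(x_3, y_3) = (227528·103537981567 + 103·22419·10201900464, 227528·10201900464 + 22419·103537981567) = (47115579739725224, 4642436017523565)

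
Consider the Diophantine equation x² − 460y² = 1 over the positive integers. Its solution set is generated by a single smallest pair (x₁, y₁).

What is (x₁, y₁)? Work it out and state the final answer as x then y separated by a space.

2535751 118230

√460 = [21; 2,4,3,1,2,10,2,1,3,4,2,42, …], period ℓ=12 (even) → k=11
step 0: (21, 1)  from 21·(1,0) + (0,1)
step 1: (43, 2)  from 2·(21,1) + (1,0)
step 2: (193, 9)  from 4·(43,2) + (21,1)
step 3: (622, 29)  from 3·(193,9) + (43,2)
step 4: (815, 38)  from 1·(622,29) + (193,9)
step 5: (2252, 105)  from 2·(815,38) + (622,29)
…
step 7: (48922, 2281)  from 2·(23335,1088) + (2252,105)
step 8: (72257, 3369)  from 1·(48922,2281) + (23335,1088)
step 9: (265693, 12388)  from 3·(72257,3369) + (48922,2281)
step 10: (1135029, 52921)  from 4·(265693,12388) + (72257,3369)
step 11: (2535751, 118230)  from 2·(1135029,52921) + (265693,12388)
(x₁, y₁) = (2535751, 118230);  2535751² − 460·118230² = 1 ✓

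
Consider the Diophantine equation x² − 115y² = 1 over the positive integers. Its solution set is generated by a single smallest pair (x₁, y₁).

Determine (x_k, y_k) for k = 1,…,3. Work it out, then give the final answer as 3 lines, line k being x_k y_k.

√115 = [10; 1,2,1,1,1,1,1,2,1,20, …], period ℓ=10 (even) → k=9
step 0: (10, 1)  from 10·(1,0) + (0,1)
step 1: (11, 1)  from 1·(10,1) + (1,0)
step 2: (32, 3)  from 2·(11,1) + (10,1)
…
step 6: (193, 18)  from 1·(118,11) + (75,7)
step 7: (311, 29)  from 1·(193,18) + (118,11)
step 8: (815, 76)  from 2·(311,29) + (193,18)
step 9: (1126, 105)  from 1·(815,76) + (311,29)
(x₁, y₁) = (1126, 105);  1126² − 115·105² = 1 ✓
(x_2, y_2) = (1126·1126 + 115·105·105, 1126·105 + 105·1126) = (2535751, 236460)
(x_3, y_3) = (1126·2535751 + 115·105·236460, 1126·236460 + 105·2535751) = (5710510126, 532507815)

1126 105
2535751 236460
5710510126 532507815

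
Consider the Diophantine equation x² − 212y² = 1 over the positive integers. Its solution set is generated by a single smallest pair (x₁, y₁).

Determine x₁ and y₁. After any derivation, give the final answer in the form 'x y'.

66249 4550

√212 → a₀=14, period (1,1,3,1,1,…,1,1,28); ℓ=14 even so k=13
k=0  a_k=14  p_k/q_k = 14/1
…
k=6  a_k=1  p_k/q_k = 364/25
…
k=8  a_k=1  p_k/q_k = 2781/191
…
k=12  a_k=1  p_k/q_k = 37114/2549
k=13  a_k=1  p_k/q_k = 66249/4550
fundamental: x₁=66249, y₁=4550  (since 4388930001 − 212·20702500 = 1)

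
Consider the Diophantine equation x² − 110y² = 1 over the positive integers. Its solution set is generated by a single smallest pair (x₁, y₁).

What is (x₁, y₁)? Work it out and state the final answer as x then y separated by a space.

√110 = [10; 2,20, …], period ℓ=2 (even) → k=1
a_0=10:  p_0=10·1+0=10,  q_0=10·0+1=1
a_1=2:  p_1=2·10+1=21,  q_1=2·1+0=2
(x₁, y₁) = (21, 2);  21² − 110·2² = 1 ✓

21 2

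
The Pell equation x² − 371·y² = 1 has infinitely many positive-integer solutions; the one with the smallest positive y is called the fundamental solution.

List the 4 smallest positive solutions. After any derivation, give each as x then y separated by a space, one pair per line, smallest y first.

[19; 3,1,4,1,3,38] for √371; ℓ=6 ⇒ convergent index 5
k=0  a_k=19  p_k/q_k = 19/1
k=1  a_k=3  p_k/q_k = 58/3
…
k=4  a_k=1  p_k/q_k = 443/23
k=5  a_k=3  p_k/q_k = 1695/88
→ (1695, 88).  Check: 1695²=2873025, 371·88²=2873024, difference 1.
n=2: (1695,88)∘(1695,88) = (1695·1695+371·88·88, 1695·88+88·1695) = (5746049,298320)
n=3: (5746049,298320)∘(1695,88) = (1695·5746049+371·88·298320, 1695·298320+88·5746049) = (19479104415,1011304712)
n=4: (19479104415,1011304712)∘(1695,88) = (1695·19479104415+371·88·1011304712, 1695·1011304712+88·19479104415) = (66034158220801,3428322675360)

1695 88
5746049 298320
19479104415 1011304712
66034158220801 3428322675360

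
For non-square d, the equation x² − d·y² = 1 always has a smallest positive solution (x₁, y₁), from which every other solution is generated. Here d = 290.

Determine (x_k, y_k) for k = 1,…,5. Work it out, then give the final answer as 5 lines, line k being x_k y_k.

579 34
670481 39372
776416419 45592742
899089542721 52796355864
1041144914054499 61138134497770

[17; 34] for √290; ℓ=1 ⇒ convergent index 1
a_0=17:  p_0=17·1+0=17,  q_0=17·0+1=1
a_1=34:  p_1=34·17+1=579,  q_1=34·1+0=34
(x₁, y₁) = (579, 34);  579² − 290·34² = 1 ✓
(x_2, y_2) = (579·579 + 290·34·34, 579·34 + 34·579) = (670481, 39372)
(x_3, y_3) = (579·670481 + 290·34·39372, 579·39372 + 34·670481) = (776416419, 45592742)
(x_4, y_4) = (579·776416419 + 290·34·45592742, 579·45592742 + 34·776416419) = (899089542721, 52796355864)
(x_5, y_5) = (579·899089542721 + 290·34·52796355864, 579·52796355864 + 34·899089542721) = (1041144914054499, 61138134497770)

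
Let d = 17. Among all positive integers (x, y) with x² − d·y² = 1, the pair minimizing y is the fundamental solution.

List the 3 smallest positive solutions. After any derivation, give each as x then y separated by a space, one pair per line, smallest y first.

d=17: √d = [4; 8] (ℓ=1, odd), read p_1/q_1
i=0: a=4 ⇒ p=4, q=1
i=1: a=8 ⇒ p=33, q=8
fundamental: x₁=33, y₁=8  (since 1089 − 17·64 = 1)
k=2:  x_2 = 33·33+17·8·8 = 2177,  y_2 = 33·8+8·33 = 528
k=3:  x_3 = 33·2177+17·8·528 = 143649,  y_3 = 33·528+8·2177 = 34840

33 8
2177 528
143649 34840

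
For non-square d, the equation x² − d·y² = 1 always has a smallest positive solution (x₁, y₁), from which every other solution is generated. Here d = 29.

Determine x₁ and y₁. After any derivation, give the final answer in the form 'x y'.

[5; 2,1,1,2,10] for √29; ℓ=5 ⇒ convergent index 9
step 0: (5, 1)  from 5·(1,0) + (0,1)
step 1: (11, 2)  from 2·(5,1) + (1,0)
step 2: (16, 3)  from 1·(11,2) + (5,1)
step 3: (27, 5)  from 1·(16,3) + (11,2)
step 4: (70, 13)  from 2·(27,5) + (16,3)
step 5: (727, 135)  from 10·(70,13) + (27,5)
step 6: (1524, 283)  from 2·(727,135) + (70,13)
step 7: (2251, 418)  from 1·(1524,283) + (727,135)
step 8: (3775, 701)  from 1·(2251,418) + (1524,283)
step 9: (9801, 1820)  from 2·(3775,701) + (2251,418)
fundamental: x₁=9801, y₁=1820  (since 96059601 − 29·3312400 = 1)

9801 1820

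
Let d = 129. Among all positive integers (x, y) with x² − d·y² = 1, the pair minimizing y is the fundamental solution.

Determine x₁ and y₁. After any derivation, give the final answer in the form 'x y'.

16855 1484

[11; 2,1,3,1,6,1,3,1,2,22] for √129; ℓ=10 ⇒ convergent index 9
k=0  a_k=11  p_k/q_k = 11/1
…
k=2  a_k=1  p_k/q_k = 34/3
k=3  a_k=3  p_k/q_k = 125/11
…
k=6  a_k=1  p_k/q_k = 1238/109
k=7  a_k=3  p_k/q_k = 4793/422
k=8  a_k=1  p_k/q_k = 6031/531
k=9  a_k=2  p_k/q_k = 16855/1484
→ (16855, 1484).  Check: 16855²=284091025, 129·1484²=284091024, difference 1.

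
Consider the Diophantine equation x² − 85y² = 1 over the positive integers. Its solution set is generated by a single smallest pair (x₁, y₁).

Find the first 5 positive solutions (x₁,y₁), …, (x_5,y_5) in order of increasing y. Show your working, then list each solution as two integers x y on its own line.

285769 30996
163327842721 17715391848
93348068572789129 10125019625991228
53351968415791425367681 5786833466982059076816
30492677324331251603220874249 3307395226041867061019271780

√85 → a₀=9, period (4,1,1,4,18); ℓ=5 odd so k=9
a_0=9:  p_0=9·1+0=9,  q_0=9·0+1=1
…
a_2=1:  p_2=1·37+9=46,  q_2=1·4+1=5
a_3=1:  p_3=1·46+37=83,  q_3=1·5+4=9
a_4=4:  p_4=4·83+46=378,  q_4=4·9+5=41
a_5=18:  p_5=18·378+83=6887,  q_5=18·41+9=747
…
a_7=1:  p_7=1·27926+6887=34813,  q_7=1·3029+747=3776
a_8=1:  p_8=1·34813+27926=62739,  q_8=1·3776+3029=6805
a_9=4:  p_9=4·62739+34813=285769,  q_9=4·6805+3776=30996
(x₁, y₁) = (285769, 30996);  285769² − 85·30996² = 1 ✓
k=2:  x_2 = 285769·285769+85·30996·30996 = 163327842721,  y_2 = 285769·30996+30996·285769 = 17715391848
k=3:  x_3 = 285769·163327842721+85·30996·17715391848 = 93348068572789129,  y_3 = 285769·17715391848+30996·163327842721 = 10125019625991228
k=4:  x_4 = 285769·93348068572789129+85·30996·10125019625991228 = 53351968415791425367681,  y_4 = 285769·10125019625991228+30996·93348068572789129 = 5786833466982059076816
k=5:  x_5 = 285769·53351968415791425367681+85·30996·5786833466982059076816 = 30492677324331251603220874249,  y_5 = 285769·5786833466982059076816+30996·53351968415791425367681 = 3307395226041867061019271780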